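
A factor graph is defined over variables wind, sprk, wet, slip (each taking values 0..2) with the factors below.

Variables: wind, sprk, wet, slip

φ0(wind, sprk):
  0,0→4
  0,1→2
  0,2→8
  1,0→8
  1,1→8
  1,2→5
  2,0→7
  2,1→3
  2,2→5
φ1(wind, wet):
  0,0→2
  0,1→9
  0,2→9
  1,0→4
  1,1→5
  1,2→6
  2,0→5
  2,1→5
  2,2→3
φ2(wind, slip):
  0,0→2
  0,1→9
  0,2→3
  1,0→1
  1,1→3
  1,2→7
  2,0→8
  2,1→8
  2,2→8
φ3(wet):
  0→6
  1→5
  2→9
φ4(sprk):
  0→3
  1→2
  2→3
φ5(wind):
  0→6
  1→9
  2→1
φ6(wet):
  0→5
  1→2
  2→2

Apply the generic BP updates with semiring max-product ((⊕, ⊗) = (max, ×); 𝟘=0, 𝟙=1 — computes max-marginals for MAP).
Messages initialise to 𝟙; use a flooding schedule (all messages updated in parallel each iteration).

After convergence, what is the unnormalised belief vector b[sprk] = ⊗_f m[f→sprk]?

b[sprk] = [181440, 120960, 209952]

init: all messages = 𝟙 over 3 values
r1 m[φ0→wind] = [8, 8, 7]
r1 m[φ0→sprk] = [8, 8, 8]
r1 m[φ1→wind] = [9, 6, 5]
r1 m[φ1→wet] = [5, 9, 9]
r1 m[φ2→wind] = [9, 7, 8]
r1 m[φ2→slip] = [8, 9, 8]
r1 m[φ3→wet] = [6, 5, 9]
r1 m[φ4→sprk] = [3, 2, 3]
r1 m[φ5→wind] = [6, 9, 1]
r1 m[φ6→wet] = [5, 2, 2]
r1 m[wind→φ0] = [1, 1, 1]
r1 m[wind→φ1] = [1, 1, 1]
r1 m[wind→φ2] = [1, 1, 1]
r1 m[wind→φ5] = [1, 1, 1]
r1 m[sprk→φ0] = [1, 1, 1]
r1 m[sprk→φ4] = [1, 1, 1]
r1 m[wet→φ1] = [1, 1, 1]
r1 m[wet→φ3] = [1, 1, 1]
r1 m[wet→φ6] = [1, 1, 1]
r1 m[slip→φ2] = [1, 1, 1]
r2 m[φ0→wind] = [8, 8, 7]
r2 m[φ0→sprk] = [8, 8, 8]
r2 m[φ1→wind] = [9, 6, 5]
r2 m[φ1→wet] = [5, 9, 9]
r2 m[φ2→wind] = [9, 7, 8]
r2 m[φ2→slip] = [8, 9, 8]
r2 m[φ3→wet] = [6, 5, 9]
r2 m[φ4→sprk] = [3, 2, 3]
r2 m[φ5→wind] = [6, 9, 1]
r2 m[φ6→wet] = [5, 2, 2]
r2 m[wind→φ0] = [486, 378, 40]
r2 m[wind→φ1] = [432, 504, 56]
r2 m[wind→φ2] = [432, 432, 35]
r2 m[wind→φ5] = [648, 336, 280]
r2 m[sprk→φ0] = [3, 2, 3]
r2 m[sprk→φ4] = [8, 8, 8]
r2 m[wet→φ1] = [30, 10, 18]
r2 m[wet→φ3] = [25, 18, 18]
r2 m[wet→φ6] = [30, 45, 81]
r2 m[slip→φ2] = [1, 1, 1]
r3 m[φ0→wind] = [24, 24, 21]
r3 m[φ0→sprk] = [3024, 3024, 3888]
r3 m[φ1→wind] = [162, 120, 150]
r3 m[φ1→wet] = [2016, 3888, 3888]
r3 m[φ2→wind] = [9, 7, 8]
r3 m[φ2→slip] = [864, 3888, 3024]
r3 m[φ3→wet] = [6, 5, 9]
r3 m[φ4→sprk] = [3, 2, 3]
r3 m[φ5→wind] = [6, 9, 1]
r3 m[φ6→wet] = [5, 2, 2]
r3 m[wind→φ0] = [486, 378, 40]
r3 m[wind→φ1] = [432, 504, 56]
r3 m[wind→φ2] = [432, 432, 35]
r3 m[wind→φ5] = [648, 336, 280]
r3 m[sprk→φ0] = [3, 2, 3]
r3 m[sprk→φ4] = [8, 8, 8]
r3 m[wet→φ1] = [30, 10, 18]
r3 m[wet→φ3] = [25, 18, 18]
r3 m[wet→φ6] = [30, 45, 81]
r3 m[slip→φ2] = [1, 1, 1]
r4 m[φ0→wind] = [24, 24, 21]
r4 m[φ0→sprk] = [3024, 3024, 3888]
r4 m[φ1→wind] = [162, 120, 150]
r4 m[φ1→wet] = [2016, 3888, 3888]
r4 m[φ2→wind] = [9, 7, 8]
r4 m[φ2→slip] = [864, 3888, 3024]
r4 m[φ3→wet] = [6, 5, 9]
r4 m[φ4→sprk] = [3, 2, 3]
r4 m[φ5→wind] = [6, 9, 1]
r4 m[φ6→wet] = [5, 2, 2]
r4 m[wind→φ0] = [8748, 7560, 1200]
r4 m[wind→φ1] = [1296, 1512, 168]
r4 m[wind→φ2] = [23328, 25920, 3150]
r4 m[wind→φ5] = [34992, 20160, 25200]
r4 m[sprk→φ0] = [3, 2, 3]
r4 m[sprk→φ4] = [3024, 3024, 3888]
r4 m[wet→φ1] = [30, 10, 18]
r4 m[wet→φ3] = [10080, 7776, 7776]
r4 m[wet→φ6] = [12096, 19440, 34992]
r4 m[slip→φ2] = [1, 1, 1]
r5 m[φ0→wind] = [24, 24, 21]
r5 m[φ0→sprk] = [60480, 60480, 69984]
r5 m[φ1→wind] = [162, 120, 150]
r5 m[φ1→wet] = [6048, 11664, 11664]
r5 m[φ2→wind] = [9, 7, 8]
r5 m[φ2→slip] = [46656, 209952, 181440]
r5 m[φ3→wet] = [6, 5, 9]
r5 m[φ4→sprk] = [3, 2, 3]
r5 m[φ5→wind] = [6, 9, 1]
r5 m[φ6→wet] = [5, 2, 2]
r5 m[wind→φ0] = [8748, 7560, 1200]
r5 m[wind→φ1] = [1296, 1512, 168]
r5 m[wind→φ2] = [23328, 25920, 3150]
r5 m[wind→φ5] = [34992, 20160, 25200]
r5 m[sprk→φ0] = [3, 2, 3]
r5 m[sprk→φ4] = [3024, 3024, 3888]
r5 m[wet→φ1] = [30, 10, 18]
r5 m[wet→φ3] = [10080, 7776, 7776]
r5 m[wet→φ6] = [12096, 19440, 34992]
r5 m[slip→φ2] = [1, 1, 1]
r6 m[φ0→wind] = [24, 24, 21]
r6 m[φ0→sprk] = [60480, 60480, 69984]
r6 m[φ1→wind] = [162, 120, 150]
r6 m[φ1→wet] = [6048, 11664, 11664]
r6 m[φ2→wind] = [9, 7, 8]
r6 m[φ2→slip] = [46656, 209952, 181440]
r6 m[φ3→wet] = [6, 5, 9]
r6 m[φ4→sprk] = [3, 2, 3]
r6 m[φ5→wind] = [6, 9, 1]
r6 m[φ6→wet] = [5, 2, 2]
r6 m[wind→φ0] = [8748, 7560, 1200]
r6 m[wind→φ1] = [1296, 1512, 168]
r6 m[wind→φ2] = [23328, 25920, 3150]
r6 m[wind→φ5] = [34992, 20160, 25200]
r6 m[sprk→φ0] = [3, 2, 3]
r6 m[sprk→φ4] = [60480, 60480, 69984]
r6 m[wet→φ1] = [30, 10, 18]
r6 m[wet→φ3] = [30240, 23328, 23328]
r6 m[wet→φ6] = [36288, 58320, 104976]
r6 m[slip→φ2] = [1, 1, 1]
r7 m[φ0→wind] = [24, 24, 21]
r7 m[φ0→sprk] = [60480, 60480, 69984]
r7 m[φ1→wind] = [162, 120, 150]
r7 m[φ1→wet] = [6048, 11664, 11664]
r7 m[φ2→wind] = [9, 7, 8]
r7 m[φ2→slip] = [46656, 209952, 181440]
r7 m[φ3→wet] = [6, 5, 9]
r7 m[φ4→sprk] = [3, 2, 3]
r7 m[φ5→wind] = [6, 9, 1]
r7 m[φ6→wet] = [5, 2, 2]
r7 m[wind→φ0] = [8748, 7560, 1200]
r7 m[wind→φ1] = [1296, 1512, 168]
r7 m[wind→φ2] = [23328, 25920, 3150]
r7 m[wind→φ5] = [34992, 20160, 25200]
r7 m[sprk→φ0] = [3, 2, 3]
r7 m[sprk→φ4] = [60480, 60480, 69984]
r7 m[wet→φ1] = [30, 10, 18]
r7 m[wet→φ3] = [30240, 23328, 23328]
r7 m[wet→φ6] = [36288, 58320, 104976]
r7 m[slip→φ2] = [1, 1, 1]
fixed point reached at round 7
b[sprk] = ⊗ incoming = [181440, 120960, 209952]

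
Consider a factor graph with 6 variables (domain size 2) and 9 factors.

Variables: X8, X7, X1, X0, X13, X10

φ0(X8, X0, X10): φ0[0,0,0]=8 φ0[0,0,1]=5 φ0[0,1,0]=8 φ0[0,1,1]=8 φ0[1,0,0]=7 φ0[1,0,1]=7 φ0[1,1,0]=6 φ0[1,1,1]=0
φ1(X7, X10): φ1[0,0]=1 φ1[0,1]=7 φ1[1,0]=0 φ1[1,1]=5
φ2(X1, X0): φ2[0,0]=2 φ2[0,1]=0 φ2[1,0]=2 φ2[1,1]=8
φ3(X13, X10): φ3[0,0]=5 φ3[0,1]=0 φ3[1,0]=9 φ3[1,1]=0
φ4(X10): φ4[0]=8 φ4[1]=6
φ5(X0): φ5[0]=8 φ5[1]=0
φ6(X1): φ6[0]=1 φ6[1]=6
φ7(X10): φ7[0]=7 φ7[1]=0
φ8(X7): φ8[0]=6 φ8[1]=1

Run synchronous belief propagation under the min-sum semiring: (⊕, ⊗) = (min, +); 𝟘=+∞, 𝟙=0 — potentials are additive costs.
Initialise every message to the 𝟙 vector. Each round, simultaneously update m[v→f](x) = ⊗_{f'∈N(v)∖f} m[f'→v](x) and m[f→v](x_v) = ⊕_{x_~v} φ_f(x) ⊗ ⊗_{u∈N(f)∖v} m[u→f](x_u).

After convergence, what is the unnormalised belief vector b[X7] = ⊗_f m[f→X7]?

b[X7] = [20, 13]

init: all messages = 𝟙 over 2 values
r1 m[φ0→X8] = [5, 0]
r1 m[φ0→X0] = [5, 0]
r1 m[φ0→X10] = [6, 0]
r1 m[φ1→X7] = [1, 0]
r1 m[φ1→X10] = [0, 5]
r1 m[φ2→X1] = [0, 2]
r1 m[φ2→X0] = [2, 0]
r1 m[φ3→X13] = [0, 0]
r1 m[φ3→X10] = [5, 0]
r1 m[φ4→X10] = [8, 6]
r1 m[φ5→X0] = [8, 0]
r1 m[φ6→X1] = [1, 6]
r1 m[φ7→X10] = [7, 0]
r1 m[φ8→X7] = [6, 1]
r1 m[X8→φ0] = [0, 0]
r1 m[X7→φ1] = [0, 0]
r1 m[X7→φ8] = [0, 0]
r1 m[X1→φ2] = [0, 0]
r1 m[X1→φ6] = [0, 0]
r1 m[X0→φ0] = [0, 0]
r1 m[X0→φ2] = [0, 0]
r1 m[X0→φ5] = [0, 0]
r1 m[X13→φ3] = [0, 0]
r1 m[X10→φ0] = [0, 0]
r1 m[X10→φ1] = [0, 0]
r1 m[X10→φ3] = [0, 0]
r1 m[X10→φ4] = [0, 0]
r1 m[X10→φ7] = [0, 0]
r2 m[φ0→X8] = [5, 0]
r2 m[φ0→X0] = [5, 0]
r2 m[φ0→X10] = [6, 0]
r2 m[φ1→X7] = [1, 0]
r2 m[φ1→X10] = [0, 5]
r2 m[φ2→X1] = [0, 2]
r2 m[φ2→X0] = [2, 0]
r2 m[φ3→X13] = [0, 0]
r2 m[φ3→X10] = [5, 0]
r2 m[φ4→X10] = [8, 6]
r2 m[φ5→X0] = [8, 0]
r2 m[φ6→X1] = [1, 6]
r2 m[φ7→X10] = [7, 0]
r2 m[φ8→X7] = [6, 1]
r2 m[X8→φ0] = [0, 0]
r2 m[X7→φ1] = [6, 1]
r2 m[X7→φ8] = [1, 0]
r2 m[X1→φ2] = [1, 6]
r2 m[X1→φ6] = [0, 2]
r2 m[X0→φ0] = [10, 0]
r2 m[X0→φ2] = [13, 0]
r2 m[X0→φ5] = [7, 0]
r2 m[X13→φ3] = [0, 0]
r2 m[X10→φ0] = [20, 11]
r2 m[X10→φ1] = [26, 6]
r2 m[X10→φ3] = [21, 11]
r2 m[X10→φ4] = [18, 5]
r2 m[X10→φ7] = [19, 11]
r3 m[φ0→X8] = [19, 11]
r3 m[φ0→X0] = [16, 11]
r3 m[φ0→X10] = [6, 0]
r3 m[φ1→X7] = [13, 11]
r3 m[φ1→X10] = [1, 6]
r3 m[φ2→X1] = [0, 8]
r3 m[φ2→X0] = [3, 1]
r3 m[φ3→X13] = [11, 11]
r3 m[φ3→X10] = [5, 0]
r3 m[φ4→X10] = [8, 6]
r3 m[φ5→X0] = [8, 0]
r3 m[φ6→X1] = [1, 6]
r3 m[φ7→X10] = [7, 0]
r3 m[φ8→X7] = [6, 1]
r3 m[X8→φ0] = [0, 0]
r3 m[X7→φ1] = [6, 1]
r3 m[X7→φ8] = [1, 0]
r3 m[X1→φ2] = [1, 6]
r3 m[X1→φ6] = [0, 2]
r3 m[X0→φ0] = [10, 0]
r3 m[X0→φ2] = [13, 0]
r3 m[X0→φ5] = [7, 0]
r3 m[X13→φ3] = [0, 0]
r3 m[X10→φ0] = [20, 11]
r3 m[X10→φ1] = [26, 6]
r3 m[X10→φ3] = [21, 11]
r3 m[X10→φ4] = [18, 5]
r3 m[X10→φ7] = [19, 11]
r4 m[φ0→X8] = [19, 11]
r4 m[φ0→X0] = [16, 11]
r4 m[φ0→X10] = [6, 0]
r4 m[φ1→X7] = [13, 11]
r4 m[φ1→X10] = [1, 6]
r4 m[φ2→X1] = [0, 8]
r4 m[φ2→X0] = [3, 1]
r4 m[φ3→X13] = [11, 11]
r4 m[φ3→X10] = [5, 0]
r4 m[φ4→X10] = [8, 6]
r4 m[φ5→X0] = [8, 0]
r4 m[φ6→X1] = [1, 6]
r4 m[φ7→X10] = [7, 0]
r4 m[φ8→X7] = [6, 1]
r4 m[X8→φ0] = [0, 0]
r4 m[X7→φ1] = [6, 1]
r4 m[X7→φ8] = [13, 11]
r4 m[X1→φ2] = [1, 6]
r4 m[X1→φ6] = [0, 8]
r4 m[X0→φ0] = [11, 1]
r4 m[X0→φ2] = [24, 11]
r4 m[X0→φ5] = [19, 12]
r4 m[X13→φ3] = [0, 0]
r4 m[X10→φ0] = [21, 12]
r4 m[X10→φ1] = [26, 6]
r4 m[X10→φ3] = [22, 12]
r4 m[X10→φ4] = [19, 6]
r4 m[X10→φ7] = [20, 12]
r5 m[φ0→X8] = [21, 13]
r5 m[φ0→X0] = [17, 12]
r5 m[φ0→X10] = [7, 1]
r5 m[φ1→X7] = [13, 11]
r5 m[φ1→X10] = [1, 6]
r5 m[φ2→X1] = [11, 19]
r5 m[φ2→X0] = [3, 1]
r5 m[φ3→X13] = [12, 12]
r5 m[φ3→X10] = [5, 0]
r5 m[φ4→X10] = [8, 6]
r5 m[φ5→X0] = [8, 0]
r5 m[φ6→X1] = [1, 6]
r5 m[φ7→X10] = [7, 0]
r5 m[φ8→X7] = [6, 1]
r5 m[X8→φ0] = [0, 0]
r5 m[X7→φ1] = [6, 1]
r5 m[X7→φ8] = [13, 11]
r5 m[X1→φ2] = [1, 6]
r5 m[X1→φ6] = [0, 8]
r5 m[X0→φ0] = [11, 1]
r5 m[X0→φ2] = [24, 11]
r5 m[X0→φ5] = [19, 12]
r5 m[X13→φ3] = [0, 0]
r5 m[X10→φ0] = [21, 12]
r5 m[X10→φ1] = [26, 6]
r5 m[X10→φ3] = [22, 12]
r5 m[X10→φ4] = [19, 6]
r5 m[X10→φ7] = [20, 12]
r6 m[φ0→X8] = [21, 13]
r6 m[φ0→X0] = [17, 12]
r6 m[φ0→X10] = [7, 1]
r6 m[φ1→X7] = [13, 11]
r6 m[φ1→X10] = [1, 6]
r6 m[φ2→X1] = [11, 19]
r6 m[φ2→X0] = [3, 1]
r6 m[φ3→X13] = [12, 12]
r6 m[φ3→X10] = [5, 0]
r6 m[φ4→X10] = [8, 6]
r6 m[φ5→X0] = [8, 0]
r6 m[φ6→X1] = [1, 6]
r6 m[φ7→X10] = [7, 0]
r6 m[φ8→X7] = [6, 1]
r6 m[X8→φ0] = [0, 0]
r6 m[X7→φ1] = [6, 1]
r6 m[X7→φ8] = [13, 11]
r6 m[X1→φ2] = [1, 6]
r6 m[X1→φ6] = [11, 19]
r6 m[X0→φ0] = [11, 1]
r6 m[X0→φ2] = [25, 12]
r6 m[X0→φ5] = [20, 13]
r6 m[X13→φ3] = [0, 0]
r6 m[X10→φ0] = [21, 12]
r6 m[X10→φ1] = [27, 7]
r6 m[X10→φ3] = [23, 13]
r6 m[X10→φ4] = [20, 7]
r6 m[X10→φ7] = [21, 13]
r7 m[φ0→X8] = [21, 13]
r7 m[φ0→X0] = [17, 12]
r7 m[φ0→X10] = [7, 1]
r7 m[φ1→X7] = [14, 12]
r7 m[φ1→X10] = [1, 6]
r7 m[φ2→X1] = [12, 20]
r7 m[φ2→X0] = [3, 1]
r7 m[φ3→X13] = [13, 13]
r7 m[φ3→X10] = [5, 0]
r7 m[φ4→X10] = [8, 6]
r7 m[φ5→X0] = [8, 0]
r7 m[φ6→X1] = [1, 6]
r7 m[φ7→X10] = [7, 0]
r7 m[φ8→X7] = [6, 1]
r7 m[X8→φ0] = [0, 0]
r7 m[X7→φ1] = [6, 1]
r7 m[X7→φ8] = [13, 11]
r7 m[X1→φ2] = [1, 6]
r7 m[X1→φ6] = [11, 19]
r7 m[X0→φ0] = [11, 1]
r7 m[X0→φ2] = [25, 12]
r7 m[X0→φ5] = [20, 13]
r7 m[X13→φ3] = [0, 0]
r7 m[X10→φ0] = [21, 12]
r7 m[X10→φ1] = [27, 7]
r7 m[X10→φ3] = [23, 13]
r7 m[X10→φ4] = [20, 7]
r7 m[X10→φ7] = [21, 13]
r8 m[φ0→X8] = [21, 13]
r8 m[φ0→X0] = [17, 12]
r8 m[φ0→X10] = [7, 1]
r8 m[φ1→X7] = [14, 12]
r8 m[φ1→X10] = [1, 6]
r8 m[φ2→X1] = [12, 20]
r8 m[φ2→X0] = [3, 1]
r8 m[φ3→X13] = [13, 13]
r8 m[φ3→X10] = [5, 0]
r8 m[φ4→X10] = [8, 6]
r8 m[φ5→X0] = [8, 0]
r8 m[φ6→X1] = [1, 6]
r8 m[φ7→X10] = [7, 0]
r8 m[φ8→X7] = [6, 1]
r8 m[X8→φ0] = [0, 0]
r8 m[X7→φ1] = [6, 1]
r8 m[X7→φ8] = [14, 12]
r8 m[X1→φ2] = [1, 6]
r8 m[X1→φ6] = [12, 20]
r8 m[X0→φ0] = [11, 1]
r8 m[X0→φ2] = [25, 12]
r8 m[X0→φ5] = [20, 13]
r8 m[X13→φ3] = [0, 0]
r8 m[X10→φ0] = [21, 12]
r8 m[X10→φ1] = [27, 7]
r8 m[X10→φ3] = [23, 13]
r8 m[X10→φ4] = [20, 7]
r8 m[X10→φ7] = [21, 13]
r9 m[φ0→X8] = [21, 13]
r9 m[φ0→X0] = [17, 12]
r9 m[φ0→X10] = [7, 1]
r9 m[φ1→X7] = [14, 12]
r9 m[φ1→X10] = [1, 6]
r9 m[φ2→X1] = [12, 20]
r9 m[φ2→X0] = [3, 1]
r9 m[φ3→X13] = [13, 13]
r9 m[φ3→X10] = [5, 0]
r9 m[φ4→X10] = [8, 6]
r9 m[φ5→X0] = [8, 0]
r9 m[φ6→X1] = [1, 6]
r9 m[φ7→X10] = [7, 0]
r9 m[φ8→X7] = [6, 1]
r9 m[X8→φ0] = [0, 0]
r9 m[X7→φ1] = [6, 1]
r9 m[X7→φ8] = [14, 12]
r9 m[X1→φ2] = [1, 6]
r9 m[X1→φ6] = [12, 20]
r9 m[X0→φ0] = [11, 1]
r9 m[X0→φ2] = [25, 12]
r9 m[X0→φ5] = [20, 13]
r9 m[X13→φ3] = [0, 0]
r9 m[X10→φ0] = [21, 12]
r9 m[X10→φ1] = [27, 7]
r9 m[X10→φ3] = [23, 13]
r9 m[X10→φ4] = [20, 7]
r9 m[X10→φ7] = [21, 13]
fixed point reached at round 9
b[X7] = ⊗ incoming = [20, 13]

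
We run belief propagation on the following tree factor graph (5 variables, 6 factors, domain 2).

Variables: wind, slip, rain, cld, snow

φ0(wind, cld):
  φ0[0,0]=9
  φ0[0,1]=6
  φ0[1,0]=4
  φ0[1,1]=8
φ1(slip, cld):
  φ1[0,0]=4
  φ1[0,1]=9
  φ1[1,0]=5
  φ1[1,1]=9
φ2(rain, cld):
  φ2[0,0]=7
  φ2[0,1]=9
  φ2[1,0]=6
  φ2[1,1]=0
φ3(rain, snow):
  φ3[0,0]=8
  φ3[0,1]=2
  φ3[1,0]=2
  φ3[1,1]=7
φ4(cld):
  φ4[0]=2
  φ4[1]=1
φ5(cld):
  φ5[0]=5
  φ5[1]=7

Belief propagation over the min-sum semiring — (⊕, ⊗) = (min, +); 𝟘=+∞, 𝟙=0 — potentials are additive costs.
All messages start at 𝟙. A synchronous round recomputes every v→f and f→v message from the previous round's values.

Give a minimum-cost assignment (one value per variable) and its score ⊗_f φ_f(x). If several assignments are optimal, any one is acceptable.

init: all messages = 𝟙 over 2 values
r1 m[φ0→wind] = [6, 4]
r1 m[φ0→cld] = [4, 6]
r1 m[φ1→slip] = [4, 5]
r1 m[φ1→cld] = [4, 9]
r1 m[φ2→rain] = [7, 0]
r1 m[φ2→cld] = [6, 0]
r1 m[φ3→rain] = [2, 2]
r1 m[φ3→snow] = [2, 2]
r1 m[φ4→cld] = [2, 1]
r1 m[φ5→cld] = [5, 7]
r1 m[wind→φ0] = [0, 0]
r1 m[slip→φ1] = [0, 0]
r1 m[rain→φ2] = [0, 0]
r1 m[rain→φ3] = [0, 0]
r1 m[cld→φ0] = [0, 0]
r1 m[cld→φ1] = [0, 0]
r1 m[cld→φ2] = [0, 0]
r1 m[cld→φ4] = [0, 0]
r1 m[cld→φ5] = [0, 0]
r1 m[snow→φ3] = [0, 0]
r2 m[φ0→wind] = [6, 4]
r2 m[φ0→cld] = [4, 6]
r2 m[φ1→slip] = [4, 5]
r2 m[φ1→cld] = [4, 9]
r2 m[φ2→rain] = [7, 0]
r2 m[φ2→cld] = [6, 0]
r2 m[φ3→rain] = [2, 2]
r2 m[φ3→snow] = [2, 2]
r2 m[φ4→cld] = [2, 1]
r2 m[φ5→cld] = [5, 7]
r2 m[wind→φ0] = [0, 0]
r2 m[slip→φ1] = [0, 0]
r2 m[rain→φ2] = [2, 2]
r2 m[rain→φ3] = [7, 0]
r2 m[cld→φ0] = [17, 17]
r2 m[cld→φ1] = [17, 14]
r2 m[cld→φ2] = [15, 23]
r2 m[cld→φ4] = [19, 22]
r2 m[cld→φ5] = [16, 16]
r2 m[snow→φ3] = [0, 0]
r3 m[φ0→wind] = [23, 21]
r3 m[φ0→cld] = [4, 6]
r3 m[φ1→slip] = [21, 22]
r3 m[φ1→cld] = [4, 9]
r3 m[φ2→rain] = [22, 21]
r3 m[φ2→cld] = [8, 2]
r3 m[φ3→rain] = [2, 2]
r3 m[φ3→snow] = [2, 7]
r3 m[φ4→cld] = [2, 1]
r3 m[φ5→cld] = [5, 7]
r3 m[wind→φ0] = [0, 0]
r3 m[slip→φ1] = [0, 0]
r3 m[rain→φ2] = [2, 2]
r3 m[rain→φ3] = [7, 0]
r3 m[cld→φ0] = [17, 17]
r3 m[cld→φ1] = [17, 14]
r3 m[cld→φ2] = [15, 23]
r3 m[cld→φ4] = [19, 22]
r3 m[cld→φ5] = [16, 16]
r3 m[snow→φ3] = [0, 0]
r4 m[φ0→wind] = [23, 21]
r4 m[φ0→cld] = [4, 6]
r4 m[φ1→slip] = [21, 22]
r4 m[φ1→cld] = [4, 9]
r4 m[φ2→rain] = [22, 21]
r4 m[φ2→cld] = [8, 2]
r4 m[φ3→rain] = [2, 2]
r4 m[φ3→snow] = [2, 7]
r4 m[φ4→cld] = [2, 1]
r4 m[φ5→cld] = [5, 7]
r4 m[wind→φ0] = [0, 0]
r4 m[slip→φ1] = [0, 0]
r4 m[rain→φ2] = [2, 2]
r4 m[rain→φ3] = [22, 21]
r4 m[cld→φ0] = [19, 19]
r4 m[cld→φ1] = [19, 16]
r4 m[cld→φ2] = [15, 23]
r4 m[cld→φ4] = [21, 24]
r4 m[cld→φ5] = [18, 18]
r4 m[snow→φ3] = [0, 0]
r5 m[φ0→wind] = [25, 23]
r5 m[φ0→cld] = [4, 6]
r5 m[φ1→slip] = [23, 24]
r5 m[φ1→cld] = [4, 9]
r5 m[φ2→rain] = [22, 21]
r5 m[φ2→cld] = [8, 2]
r5 m[φ3→rain] = [2, 2]
r5 m[φ3→snow] = [23, 24]
r5 m[φ4→cld] = [2, 1]
r5 m[φ5→cld] = [5, 7]
r5 m[wind→φ0] = [0, 0]
r5 m[slip→φ1] = [0, 0]
r5 m[rain→φ2] = [2, 2]
r5 m[rain→φ3] = [22, 21]
r5 m[cld→φ0] = [19, 19]
r5 m[cld→φ1] = [19, 16]
r5 m[cld→φ2] = [15, 23]
r5 m[cld→φ4] = [21, 24]
r5 m[cld→φ5] = [18, 18]
r5 m[snow→φ3] = [0, 0]
r6 m[φ0→wind] = [25, 23]
r6 m[φ0→cld] = [4, 6]
r6 m[φ1→slip] = [23, 24]
r6 m[φ1→cld] = [4, 9]
r6 m[φ2→rain] = [22, 21]
r6 m[φ2→cld] = [8, 2]
r6 m[φ3→rain] = [2, 2]
r6 m[φ3→snow] = [23, 24]
r6 m[φ4→cld] = [2, 1]
r6 m[φ5→cld] = [5, 7]
r6 m[wind→φ0] = [0, 0]
r6 m[slip→φ1] = [0, 0]
r6 m[rain→φ2] = [2, 2]
r6 m[rain→φ3] = [22, 21]
r6 m[cld→φ0] = [19, 19]
r6 m[cld→φ1] = [19, 16]
r6 m[cld→φ2] = [15, 23]
r6 m[cld→φ4] = [21, 24]
r6 m[cld→φ5] = [18, 18]
r6 m[snow→φ3] = [0, 0]
fixed point reached at round 6
traceback from wind: (wind=1, slip=0, rain=1, cld=0, snow=0), score=23

assignment: (wind=1, slip=0, rain=1, cld=0, snow=0); score = 23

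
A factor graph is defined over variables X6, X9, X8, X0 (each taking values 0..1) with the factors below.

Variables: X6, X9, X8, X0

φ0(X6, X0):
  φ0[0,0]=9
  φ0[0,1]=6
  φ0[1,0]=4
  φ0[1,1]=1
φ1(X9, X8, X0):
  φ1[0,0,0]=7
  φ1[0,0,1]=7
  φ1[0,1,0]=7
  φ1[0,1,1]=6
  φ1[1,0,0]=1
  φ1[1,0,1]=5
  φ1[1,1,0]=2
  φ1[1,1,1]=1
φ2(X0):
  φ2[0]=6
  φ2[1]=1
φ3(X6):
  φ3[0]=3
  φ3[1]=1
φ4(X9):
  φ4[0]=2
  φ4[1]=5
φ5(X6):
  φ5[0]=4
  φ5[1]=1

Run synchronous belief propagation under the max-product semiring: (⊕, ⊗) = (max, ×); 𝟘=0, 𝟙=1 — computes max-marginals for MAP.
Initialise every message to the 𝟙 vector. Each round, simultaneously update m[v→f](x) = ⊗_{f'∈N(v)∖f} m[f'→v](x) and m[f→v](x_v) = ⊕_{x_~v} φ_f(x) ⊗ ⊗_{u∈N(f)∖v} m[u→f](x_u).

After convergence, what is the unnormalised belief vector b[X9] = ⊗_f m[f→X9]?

init: all messages = 𝟙 over 2 values
r1 m[φ0→X6] = [9, 4]
r1 m[φ0→X0] = [9, 6]
r1 m[φ1→X9] = [7, 5]
r1 m[φ1→X8] = [7, 7]
r1 m[φ1→X0] = [7, 7]
r1 m[φ2→X0] = [6, 1]
r1 m[φ3→X6] = [3, 1]
r1 m[φ4→X9] = [2, 5]
r1 m[φ5→X6] = [4, 1]
r1 m[X6→φ0] = [1, 1]
r1 m[X6→φ3] = [1, 1]
r1 m[X6→φ5] = [1, 1]
r1 m[X9→φ1] = [1, 1]
r1 m[X9→φ4] = [1, 1]
r1 m[X8→φ1] = [1, 1]
r1 m[X0→φ0] = [1, 1]
r1 m[X0→φ1] = [1, 1]
r1 m[X0→φ2] = [1, 1]
r2 m[φ0→X6] = [9, 4]
r2 m[φ0→X0] = [9, 6]
r2 m[φ1→X9] = [7, 5]
r2 m[φ1→X8] = [7, 7]
r2 m[φ1→X0] = [7, 7]
r2 m[φ2→X0] = [6, 1]
r2 m[φ3→X6] = [3, 1]
r2 m[φ4→X9] = [2, 5]
r2 m[φ5→X6] = [4, 1]
r2 m[X6→φ0] = [12, 1]
r2 m[X6→φ3] = [36, 4]
r2 m[X6→φ5] = [27, 4]
r2 m[X9→φ1] = [2, 5]
r2 m[X9→φ4] = [7, 5]
r2 m[X8→φ1] = [1, 1]
r2 m[X0→φ0] = [42, 7]
r2 m[X0→φ1] = [54, 6]
r2 m[X0→φ2] = [63, 42]
r3 m[φ0→X6] = [378, 168]
r3 m[φ0→X0] = [108, 72]
r3 m[φ1→X9] = [378, 108]
r3 m[φ1→X8] = [756, 756]
r3 m[φ1→X0] = [14, 25]
r3 m[φ2→X0] = [6, 1]
r3 m[φ3→X6] = [3, 1]
r3 m[φ4→X9] = [2, 5]
r3 m[φ5→X6] = [4, 1]
r3 m[X6→φ0] = [12, 1]
r3 m[X6→φ3] = [36, 4]
r3 m[X6→φ5] = [27, 4]
r3 m[X9→φ1] = [2, 5]
r3 m[X9→φ4] = [7, 5]
r3 m[X8→φ1] = [1, 1]
r3 m[X0→φ0] = [42, 7]
r3 m[X0→φ1] = [54, 6]
r3 m[X0→φ2] = [63, 42]
r4 m[φ0→X6] = [378, 168]
r4 m[φ0→X0] = [108, 72]
r4 m[φ1→X9] = [378, 108]
r4 m[φ1→X8] = [756, 756]
r4 m[φ1→X0] = [14, 25]
r4 m[φ2→X0] = [6, 1]
r4 m[φ3→X6] = [3, 1]
r4 m[φ4→X9] = [2, 5]
r4 m[φ5→X6] = [4, 1]
r4 m[X6→φ0] = [12, 1]
r4 m[X6→φ3] = [1512, 168]
r4 m[X6→φ5] = [1134, 168]
r4 m[X9→φ1] = [2, 5]
r4 m[X9→φ4] = [378, 108]
r4 m[X8→φ1] = [1, 1]
r4 m[X0→φ0] = [84, 25]
r4 m[X0→φ1] = [648, 72]
r4 m[X0→φ2] = [1512, 1800]
r5 m[φ0→X6] = [756, 336]
r5 m[φ0→X0] = [108, 72]
r5 m[φ1→X9] = [4536, 1296]
r5 m[φ1→X8] = [9072, 9072]
r5 m[φ1→X0] = [14, 25]
r5 m[φ2→X0] = [6, 1]
r5 m[φ3→X6] = [3, 1]
r5 m[φ4→X9] = [2, 5]
r5 m[φ5→X6] = [4, 1]
r5 m[X6→φ0] = [12, 1]
r5 m[X6→φ3] = [1512, 168]
r5 m[X6→φ5] = [1134, 168]
r5 m[X9→φ1] = [2, 5]
r5 m[X9→φ4] = [378, 108]
r5 m[X8→φ1] = [1, 1]
r5 m[X0→φ0] = [84, 25]
r5 m[X0→φ1] = [648, 72]
r5 m[X0→φ2] = [1512, 1800]
r6 m[φ0→X6] = [756, 336]
r6 m[φ0→X0] = [108, 72]
r6 m[φ1→X9] = [4536, 1296]
r6 m[φ1→X8] = [9072, 9072]
r6 m[φ1→X0] = [14, 25]
r6 m[φ2→X0] = [6, 1]
r6 m[φ3→X6] = [3, 1]
r6 m[φ4→X9] = [2, 5]
r6 m[φ5→X6] = [4, 1]
r6 m[X6→φ0] = [12, 1]
r6 m[X6→φ3] = [3024, 336]
r6 m[X6→φ5] = [2268, 336]
r6 m[X9→φ1] = [2, 5]
r6 m[X9→φ4] = [4536, 1296]
r6 m[X8→φ1] = [1, 1]
r6 m[X0→φ0] = [84, 25]
r6 m[X0→φ1] = [648, 72]
r6 m[X0→φ2] = [1512, 1800]
r7 m[φ0→X6] = [756, 336]
r7 m[φ0→X0] = [108, 72]
r7 m[φ1→X9] = [4536, 1296]
r7 m[φ1→X8] = [9072, 9072]
r7 m[φ1→X0] = [14, 25]
r7 m[φ2→X0] = [6, 1]
r7 m[φ3→X6] = [3, 1]
r7 m[φ4→X9] = [2, 5]
r7 m[φ5→X6] = [4, 1]
r7 m[X6→φ0] = [12, 1]
r7 m[X6→φ3] = [3024, 336]
r7 m[X6→φ5] = [2268, 336]
r7 m[X9→φ1] = [2, 5]
r7 m[X9→φ4] = [4536, 1296]
r7 m[X8→φ1] = [1, 1]
r7 m[X0→φ0] = [84, 25]
r7 m[X0→φ1] = [648, 72]
r7 m[X0→φ2] = [1512, 1800]
fixed point reached at round 7
b[X9] = ⊗ incoming = [9072, 6480]

b[X9] = [9072, 6480]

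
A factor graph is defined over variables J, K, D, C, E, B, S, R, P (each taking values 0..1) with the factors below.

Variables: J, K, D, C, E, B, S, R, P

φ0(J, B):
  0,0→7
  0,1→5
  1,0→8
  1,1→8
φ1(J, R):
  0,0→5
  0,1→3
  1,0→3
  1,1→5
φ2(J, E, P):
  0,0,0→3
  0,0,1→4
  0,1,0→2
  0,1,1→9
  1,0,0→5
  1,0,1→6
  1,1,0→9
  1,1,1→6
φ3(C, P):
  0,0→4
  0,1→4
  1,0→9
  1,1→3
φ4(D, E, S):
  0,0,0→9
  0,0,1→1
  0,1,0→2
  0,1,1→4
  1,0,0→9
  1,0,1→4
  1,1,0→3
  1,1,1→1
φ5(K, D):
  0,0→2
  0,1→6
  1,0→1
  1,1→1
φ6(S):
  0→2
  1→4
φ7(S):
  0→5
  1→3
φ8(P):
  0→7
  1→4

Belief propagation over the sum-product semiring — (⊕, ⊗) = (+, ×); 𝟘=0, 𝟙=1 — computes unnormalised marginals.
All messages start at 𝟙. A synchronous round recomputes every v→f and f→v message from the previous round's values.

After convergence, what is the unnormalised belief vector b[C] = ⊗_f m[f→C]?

init: all messages = 𝟙 over 2 values
r1 m[φ0→J] = [12, 16]
r1 m[φ0→B] = [15, 13]
r1 m[φ1→J] = [8, 8]
r1 m[φ1→R] = [8, 8]
r1 m[φ2→J] = [18, 26]
r1 m[φ2→E] = [18, 26]
r1 m[φ2→P] = [19, 25]
r1 m[φ3→C] = [8, 12]
r1 m[φ3→P] = [13, 7]
r1 m[φ4→D] = [16, 17]
r1 m[φ4→E] = [23, 10]
r1 m[φ4→S] = [23, 10]
r1 m[φ5→K] = [8, 2]
r1 m[φ5→D] = [3, 7]
r1 m[φ6→S] = [2, 4]
r1 m[φ7→S] = [5, 3]
r1 m[φ8→P] = [7, 4]
r1 m[J→φ0] = [1, 1]
r1 m[J→φ1] = [1, 1]
r1 m[J→φ2] = [1, 1]
r1 m[K→φ5] = [1, 1]
r1 m[D→φ4] = [1, 1]
r1 m[D→φ5] = [1, 1]
r1 m[C→φ3] = [1, 1]
r1 m[E→φ2] = [1, 1]
r1 m[E→φ4] = [1, 1]
r1 m[B→φ0] = [1, 1]
r1 m[S→φ4] = [1, 1]
r1 m[S→φ6] = [1, 1]
r1 m[S→φ7] = [1, 1]
r1 m[R→φ1] = [1, 1]
r1 m[P→φ2] = [1, 1]
r1 m[P→φ3] = [1, 1]
r1 m[P→φ8] = [1, 1]
r2 m[φ0→J] = [12, 16]
r2 m[φ0→B] = [15, 13]
r2 m[φ1→J] = [8, 8]
r2 m[φ1→R] = [8, 8]
r2 m[φ2→J] = [18, 26]
r2 m[φ2→E] = [18, 26]
r2 m[φ2→P] = [19, 25]
r2 m[φ3→C] = [8, 12]
r2 m[φ3→P] = [13, 7]
r2 m[φ4→D] = [16, 17]
r2 m[φ4→E] = [23, 10]
r2 m[φ4→S] = [23, 10]
r2 m[φ5→K] = [8, 2]
r2 m[φ5→D] = [3, 7]
r2 m[φ6→S] = [2, 4]
r2 m[φ7→S] = [5, 3]
r2 m[φ8→P] = [7, 4]
r2 m[J→φ0] = [144, 208]
r2 m[J→φ1] = [216, 416]
r2 m[J→φ2] = [96, 128]
r2 m[K→φ5] = [1, 1]
r2 m[D→φ4] = [3, 7]
r2 m[D→φ5] = [16, 17]
r2 m[C→φ3] = [1, 1]
r2 m[E→φ2] = [23, 10]
r2 m[E→φ4] = [18, 26]
r2 m[B→φ0] = [1, 1]
r2 m[S→φ4] = [10, 12]
r2 m[S→φ6] = [115, 30]
r2 m[S→φ7] = [46, 40]
r2 m[R→φ1] = [1, 1]
r2 m[P→φ2] = [91, 28]
r2 m[P→φ3] = [133, 100]
r2 m[P→φ8] = [247, 175]
r3 m[φ0→J] = [12, 16]
r3 m[φ0→B] = [2672, 2384]
r3 m[φ1→J] = [8, 8]
r3 m[φ1→R] = [2328, 2728]
r3 m[φ2→J] = [13195, 24199]
r3 m[φ2→E] = [116704, 168000]
r3 m[φ2→P] = [34784, 42816]
r3 m[φ3→C] = [932, 1497]
r3 m[φ3→P] = [13, 7]
r3 m[φ4→D] = [3604, 3576]
r3 m[φ4→E] = [1272, 498]
r3 m[φ4→S] = [2322, 1052]
r3 m[φ5→K] = [134, 33]
r3 m[φ5→D] = [3, 7]
r3 m[φ6→S] = [2, 4]
r3 m[φ7→S] = [5, 3]
r3 m[φ8→P] = [7, 4]
r3 m[J→φ0] = [144, 208]
r3 m[J→φ1] = [216, 416]
r3 m[J→φ2] = [96, 128]
r3 m[K→φ5] = [1, 1]
r3 m[D→φ4] = [3, 7]
r3 m[D→φ5] = [16, 17]
r3 m[C→φ3] = [1, 1]
r3 m[E→φ2] = [23, 10]
r3 m[E→φ4] = [18, 26]
r3 m[B→φ0] = [1, 1]
r3 m[S→φ4] = [10, 12]
r3 m[S→φ6] = [115, 30]
r3 m[S→φ7] = [46, 40]
r3 m[R→φ1] = [1, 1]
r3 m[P→φ2] = [91, 28]
r3 m[P→φ3] = [133, 100]
r3 m[P→φ8] = [247, 175]
r4 m[φ0→J] = [12, 16]
r4 m[φ0→B] = [2672, 2384]
r4 m[φ1→J] = [8, 8]
r4 m[φ1→R] = [2328, 2728]
r4 m[φ2→J] = [13195, 24199]
r4 m[φ2→E] = [116704, 168000]
r4 m[φ2→P] = [34784, 42816]
r4 m[φ3→C] = [932, 1497]
r4 m[φ3→P] = [13, 7]
r4 m[φ4→D] = [3604, 3576]
r4 m[φ4→E] = [1272, 498]
r4 m[φ4→S] = [2322, 1052]
r4 m[φ5→K] = [134, 33]
r4 m[φ5→D] = [3, 7]
r4 m[φ6→S] = [2, 4]
r4 m[φ7→S] = [5, 3]
r4 m[φ8→P] = [7, 4]
r4 m[J→φ0] = [105560, 193592]
r4 m[J→φ1] = [158340, 387184]
r4 m[J→φ2] = [96, 128]
r4 m[K→φ5] = [1, 1]
r4 m[D→φ4] = [3, 7]
r4 m[D→φ5] = [3604, 3576]
r4 m[C→φ3] = [1, 1]
r4 m[E→φ2] = [1272, 498]
r4 m[E→φ4] = [116704, 168000]
r4 m[B→φ0] = [1, 1]
r4 m[S→φ4] = [10, 12]
r4 m[S→φ6] = [11610, 3156]
r4 m[S→φ7] = [4644, 4208]
r4 m[R→φ1] = [1, 1]
r4 m[P→φ2] = [91, 28]
r4 m[P→φ3] = [243488, 171264]
r4 m[P→φ8] = [452192, 299712]
r5 m[φ0→J] = [12, 16]
r5 m[φ0→B] = [2287656, 2076536]
r5 m[φ1→J] = [8, 8]
r5 m[φ1→R] = [1953252, 2410940]
r5 m[φ2→J] = [705852, 1283982]
r5 m[φ2→E] = [116704, 168000]
r5 m[φ2→P] = [1849728, 2278080]
r5 m[φ3→C] = [1659008, 2705184]
r5 m[φ3→P] = [13, 7]
r5 m[φ4→D] = [23327808, 23161152]
r5 m[φ4→E] = [1272, 498]
r5 m[φ4→S] = [15039360, 6809824]
r5 m[φ5→K] = [28664, 7180]
r5 m[φ5→D] = [3, 7]
r5 m[φ6→S] = [2, 4]
r5 m[φ7→S] = [5, 3]
r5 m[φ8→P] = [7, 4]
r5 m[J→φ0] = [105560, 193592]
r5 m[J→φ1] = [158340, 387184]
r5 m[J→φ2] = [96, 128]
r5 m[K→φ5] = [1, 1]
r5 m[D→φ4] = [3, 7]
r5 m[D→φ5] = [3604, 3576]
r5 m[C→φ3] = [1, 1]
r5 m[E→φ2] = [1272, 498]
r5 m[E→φ4] = [116704, 168000]
r5 m[B→φ0] = [1, 1]
r5 m[S→φ4] = [10, 12]
r5 m[S→φ6] = [11610, 3156]
r5 m[S→φ7] = [4644, 4208]
r5 m[R→φ1] = [1, 1]
r5 m[P→φ2] = [91, 28]
r5 m[P→φ3] = [243488, 171264]
r5 m[P→φ8] = [452192, 299712]
r6 m[φ0→J] = [12, 16]
r6 m[φ0→B] = [2287656, 2076536]
r6 m[φ1→J] = [8, 8]
r6 m[φ1→R] = [1953252, 2410940]
r6 m[φ2→J] = [705852, 1283982]
r6 m[φ2→E] = [116704, 168000]
r6 m[φ2→P] = [1849728, 2278080]
r6 m[φ3→C] = [1659008, 2705184]
r6 m[φ3→P] = [13, 7]
r6 m[φ4→D] = [23327808, 23161152]
r6 m[φ4→E] = [1272, 498]
r6 m[φ4→S] = [15039360, 6809824]
r6 m[φ5→K] = [28664, 7180]
r6 m[φ5→D] = [3, 7]
r6 m[φ6→S] = [2, 4]
r6 m[φ7→S] = [5, 3]
r6 m[φ8→P] = [7, 4]
r6 m[J→φ0] = [5646816, 10271856]
r6 m[J→φ1] = [8470224, 20543712]
r6 m[J→φ2] = [96, 128]
r6 m[K→φ5] = [1, 1]
r6 m[D→φ4] = [3, 7]
r6 m[D→φ5] = [23327808, 23161152]
r6 m[C→φ3] = [1, 1]
r6 m[E→φ2] = [1272, 498]
r6 m[E→φ4] = [116704, 168000]
r6 m[B→φ0] = [1, 1]
r6 m[S→φ4] = [10, 12]
r6 m[S→φ6] = [75196800, 20429472]
r6 m[S→φ7] = [30078720, 27239296]
r6 m[R→φ1] = [1, 1]
r6 m[P→φ2] = [91, 28]
r6 m[P→φ3] = [12948096, 9112320]
r6 m[P→φ8] = [24046464, 15946560]
r7 m[φ0→J] = [12, 16]
r7 m[φ0→B] = [121702560, 110408928]
r7 m[φ1→J] = [8, 8]
r7 m[φ1→R] = [103982256, 128129232]
r7 m[φ2→J] = [705852, 1283982]
r7 m[φ2→E] = [116704, 168000]
r7 m[φ2→P] = [1849728, 2278080]
r7 m[φ3→C] = [88241664, 143869824]
r7 m[φ3→P] = [13, 7]
r7 m[φ4→D] = [23327808, 23161152]
r7 m[φ4→E] = [1272, 498]
r7 m[φ4→S] = [15039360, 6809824]
r7 m[φ5→K] = [185622528, 46488960]
r7 m[φ5→D] = [3, 7]
r7 m[φ6→S] = [2, 4]
r7 m[φ7→S] = [5, 3]
r7 m[φ8→P] = [7, 4]
r7 m[J→φ0] = [5646816, 10271856]
r7 m[J→φ1] = [8470224, 20543712]
r7 m[J→φ2] = [96, 128]
r7 m[K→φ5] = [1, 1]
r7 m[D→φ4] = [3, 7]
r7 m[D→φ5] = [23327808, 23161152]
r7 m[C→φ3] = [1, 1]
r7 m[E→φ2] = [1272, 498]
r7 m[E→φ4] = [116704, 168000]
r7 m[B→φ0] = [1, 1]
r7 m[S→φ4] = [10, 12]
r7 m[S→φ6] = [75196800, 20429472]
r7 m[S→φ7] = [30078720, 27239296]
r7 m[R→φ1] = [1, 1]
r7 m[P→φ2] = [91, 28]
r7 m[P→φ3] = [12948096, 9112320]
r7 m[P→φ8] = [24046464, 15946560]
r8 m[φ0→J] = [12, 16]
r8 m[φ0→B] = [121702560, 110408928]
r8 m[φ1→J] = [8, 8]
r8 m[φ1→R] = [103982256, 128129232]
r8 m[φ2→J] = [705852, 1283982]
r8 m[φ2→E] = [116704, 168000]
r8 m[φ2→P] = [1849728, 2278080]
r8 m[φ3→C] = [88241664, 143869824]
r8 m[φ3→P] = [13, 7]
r8 m[φ4→D] = [23327808, 23161152]
r8 m[φ4→E] = [1272, 498]
r8 m[φ4→S] = [15039360, 6809824]
r8 m[φ5→K] = [185622528, 46488960]
r8 m[φ5→D] = [3, 7]
r8 m[φ6→S] = [2, 4]
r8 m[φ7→S] = [5, 3]
r8 m[φ8→P] = [7, 4]
r8 m[J→φ0] = [5646816, 10271856]
r8 m[J→φ1] = [8470224, 20543712]
r8 m[J→φ2] = [96, 128]
r8 m[K→φ5] = [1, 1]
r8 m[D→φ4] = [3, 7]
r8 m[D→φ5] = [23327808, 23161152]
r8 m[C→φ3] = [1, 1]
r8 m[E→φ2] = [1272, 498]
r8 m[E→φ4] = [116704, 168000]
r8 m[B→φ0] = [1, 1]
r8 m[S→φ4] = [10, 12]
r8 m[S→φ6] = [75196800, 20429472]
r8 m[S→φ7] = [30078720, 27239296]
r8 m[R→φ1] = [1, 1]
r8 m[P→φ2] = [91, 28]
r8 m[P→φ3] = [12948096, 9112320]
r8 m[P→φ8] = [24046464, 15946560]
fixed point reached at round 8
b[C] = ⊗ incoming = [88241664, 143869824]

b[C] = [88241664, 143869824]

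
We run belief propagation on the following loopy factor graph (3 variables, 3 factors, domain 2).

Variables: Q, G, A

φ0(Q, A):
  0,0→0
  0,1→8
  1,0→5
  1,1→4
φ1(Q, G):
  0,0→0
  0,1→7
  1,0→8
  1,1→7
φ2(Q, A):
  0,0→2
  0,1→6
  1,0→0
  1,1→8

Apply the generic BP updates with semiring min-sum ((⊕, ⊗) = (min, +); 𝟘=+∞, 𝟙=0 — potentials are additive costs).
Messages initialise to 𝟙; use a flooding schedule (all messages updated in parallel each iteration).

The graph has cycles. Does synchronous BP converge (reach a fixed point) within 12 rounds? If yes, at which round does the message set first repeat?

init: all messages = 𝟙 over 2 values
r1 m[φ0→Q] = [0, 4]
r1 m[φ0→A] = [0, 4]
r1 m[φ1→Q] = [0, 7]
r1 m[φ1→G] = [0, 7]
r1 m[φ2→Q] = [2, 0]
r1 m[φ2→A] = [0, 6]
r1 m[Q→φ0] = [0, 0]
r1 m[Q→φ1] = [0, 0]
r1 m[Q→φ2] = [0, 0]
r1 m[G→φ1] = [0, 0]
r1 m[A→φ0] = [0, 0]
r1 m[A→φ2] = [0, 0]
r2 m[φ0→Q] = [0, 4]
r2 m[φ0→A] = [0, 4]
r2 m[φ1→Q] = [0, 7]
r2 m[φ1→G] = [0, 7]
r2 m[φ2→Q] = [2, 0]
r2 m[φ2→A] = [0, 6]
r2 m[Q→φ0] = [2, 7]
r2 m[Q→φ1] = [2, 4]
r2 m[Q→φ2] = [0, 11]
r2 m[G→φ1] = [0, 0]
r2 m[A→φ0] = [0, 6]
r2 m[A→φ2] = [0, 4]
r3 m[φ0→Q] = [0, 5]
r3 m[φ0→A] = [2, 10]
r3 m[φ1→Q] = [0, 7]
r3 m[φ1→G] = [2, 9]
r3 m[φ2→Q] = [2, 0]
r3 m[φ2→A] = [2, 6]
r3 m[Q→φ0] = [2, 7]
r3 m[Q→φ1] = [2, 4]
r3 m[Q→φ2] = [0, 11]
r3 m[G→φ1] = [0, 0]
r3 m[A→φ0] = [0, 6]
r3 m[A→φ2] = [0, 4]
r4 m[φ0→Q] = [0, 5]
r4 m[φ0→A] = [2, 10]
r4 m[φ1→Q] = [0, 7]
r4 m[φ1→G] = [2, 9]
r4 m[φ2→Q] = [2, 0]
r4 m[φ2→A] = [2, 6]
r4 m[Q→φ0] = [2, 7]
r4 m[Q→φ1] = [2, 5]
r4 m[Q→φ2] = [0, 12]
r4 m[G→φ1] = [0, 0]
r4 m[A→φ0] = [2, 6]
r4 m[A→φ2] = [2, 10]
r5 m[φ0→Q] = [2, 7]
r5 m[φ0→A] = [2, 10]
r5 m[φ1→Q] = [0, 7]
r5 m[φ1→G] = [2, 9]
r5 m[φ2→Q] = [4, 2]
r5 m[φ2→A] = [2, 6]
r5 m[Q→φ0] = [2, 7]
r5 m[Q→φ1] = [2, 5]
r5 m[Q→φ2] = [0, 12]
r5 m[G→φ1] = [0, 0]
r5 m[A→φ0] = [2, 6]
r5 m[A→φ2] = [2, 10]
r6 m[φ0→Q] = [2, 7]
r6 m[φ0→A] = [2, 10]
r6 m[φ1→Q] = [0, 7]
r6 m[φ1→G] = [2, 9]
r6 m[φ2→Q] = [4, 2]
r6 m[φ2→A] = [2, 6]
r6 m[Q→φ0] = [4, 9]
r6 m[Q→φ1] = [6, 9]
r6 m[Q→φ2] = [2, 14]
r6 m[G→φ1] = [0, 0]
r6 m[A→φ0] = [2, 6]
r6 m[A→φ2] = [2, 10]
r7 m[φ0→Q] = [2, 7]
r7 m[φ0→A] = [4, 12]
r7 m[φ1→Q] = [0, 7]
r7 m[φ1→G] = [6, 13]
r7 m[φ2→Q] = [4, 2]
r7 m[φ2→A] = [4, 8]
r7 m[Q→φ0] = [4, 9]
r7 m[Q→φ1] = [6, 9]
r7 m[Q→φ2] = [2, 14]
r7 m[G→φ1] = [0, 0]
r7 m[A→φ0] = [2, 6]
r7 m[A→φ2] = [2, 10]
r8 m[φ0→Q] = [2, 7]
r8 m[φ0→A] = [4, 12]
r8 m[φ1→Q] = [0, 7]
r8 m[φ1→G] = [6, 13]
r8 m[φ2→Q] = [4, 2]
r8 m[φ2→A] = [4, 8]
r8 m[Q→φ0] = [4, 9]
r8 m[Q→φ1] = [6, 9]
r8 m[Q→φ2] = [2, 14]
r8 m[G→φ1] = [0, 0]
r8 m[A→φ0] = [4, 8]
r8 m[A→φ2] = [4, 12]
r9 m[φ0→Q] = [4, 9]
r9 m[φ0→A] = [4, 12]
r9 m[φ1→Q] = [0, 7]
r9 m[φ1→G] = [6, 13]
r9 m[φ2→Q] = [6, 4]
r9 m[φ2→A] = [4, 8]
r9 m[Q→φ0] = [4, 9]
r9 m[Q→φ1] = [6, 9]
r9 m[Q→φ2] = [2, 14]
r9 m[G→φ1] = [0, 0]
r9 m[A→φ0] = [4, 8]
r9 m[A→φ2] = [4, 12]
r10 m[φ0→Q] = [4, 9]
r10 m[φ0→A] = [4, 12]
r10 m[φ1→Q] = [0, 7]
r10 m[φ1→G] = [6, 13]
r10 m[φ2→Q] = [6, 4]
r10 m[φ2→A] = [4, 8]
r10 m[Q→φ0] = [6, 11]
r10 m[Q→φ1] = [10, 13]
r10 m[Q→φ2] = [4, 16]
r10 m[G→φ1] = [0, 0]
r10 m[A→φ0] = [4, 8]
r10 m[A→φ2] = [4, 12]
r11 m[φ0→Q] = [4, 9]
r11 m[φ0→A] = [6, 14]
r11 m[φ1→Q] = [0, 7]
r11 m[φ1→G] = [10, 17]
r11 m[φ2→Q] = [6, 4]
r11 m[φ2→A] = [6, 10]
r11 m[Q→φ0] = [6, 11]
r11 m[Q→φ1] = [10, 13]
r11 m[Q→φ2] = [4, 16]
r11 m[G→φ1] = [0, 0]
r11 m[A→φ0] = [4, 8]
r11 m[A→φ2] = [4, 12]
r12 m[φ0→Q] = [4, 9]
r12 m[φ0→A] = [6, 14]
r12 m[φ1→Q] = [0, 7]
r12 m[φ1→G] = [10, 17]
r12 m[φ2→Q] = [6, 4]
r12 m[φ2→A] = [6, 10]
r12 m[Q→φ0] = [6, 11]
r12 m[Q→φ1] = [10, 13]
r12 m[Q→φ2] = [4, 16]
r12 m[G→φ1] = [0, 0]
r12 m[A→φ0] = [6, 10]
r12 m[A→φ2] = [6, 14]
no fixed point within 12 rounds

NOT CONVERGED within 12 rounds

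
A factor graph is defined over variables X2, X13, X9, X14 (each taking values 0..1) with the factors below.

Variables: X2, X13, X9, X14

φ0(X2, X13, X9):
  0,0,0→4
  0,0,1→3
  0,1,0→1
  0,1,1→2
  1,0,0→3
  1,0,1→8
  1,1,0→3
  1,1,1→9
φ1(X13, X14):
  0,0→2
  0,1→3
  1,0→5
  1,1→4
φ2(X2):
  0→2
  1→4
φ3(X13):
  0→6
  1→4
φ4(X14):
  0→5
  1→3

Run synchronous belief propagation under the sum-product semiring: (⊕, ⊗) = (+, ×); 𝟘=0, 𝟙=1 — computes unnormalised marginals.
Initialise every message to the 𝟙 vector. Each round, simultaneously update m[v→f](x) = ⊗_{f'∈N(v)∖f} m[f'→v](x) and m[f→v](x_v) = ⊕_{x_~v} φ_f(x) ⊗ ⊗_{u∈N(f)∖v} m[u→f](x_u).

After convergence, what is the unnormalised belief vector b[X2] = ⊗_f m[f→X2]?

init: all messages = 𝟙 over 2 values
r1 m[φ0→X2] = [10, 23]
r1 m[φ0→X13] = [18, 15]
r1 m[φ0→X9] = [11, 22]
r1 m[φ1→X13] = [5, 9]
r1 m[φ1→X14] = [7, 7]
r1 m[φ2→X2] = [2, 4]
r1 m[φ3→X13] = [6, 4]
r1 m[φ4→X14] = [5, 3]
r1 m[X2→φ0] = [1, 1]
r1 m[X2→φ2] = [1, 1]
r1 m[X13→φ0] = [1, 1]
r1 m[X13→φ1] = [1, 1]
r1 m[X13→φ3] = [1, 1]
r1 m[X9→φ0] = [1, 1]
r1 m[X14→φ1] = [1, 1]
r1 m[X14→φ4] = [1, 1]
r2 m[φ0→X2] = [10, 23]
r2 m[φ0→X13] = [18, 15]
r2 m[φ0→X9] = [11, 22]
r2 m[φ1→X13] = [5, 9]
r2 m[φ1→X14] = [7, 7]
r2 m[φ2→X2] = [2, 4]
r2 m[φ3→X13] = [6, 4]
r2 m[φ4→X14] = [5, 3]
r2 m[X2→φ0] = [2, 4]
r2 m[X2→φ2] = [10, 23]
r2 m[X13→φ0] = [30, 36]
r2 m[X13→φ1] = [108, 60]
r2 m[X13→φ3] = [90, 135]
r2 m[X9→φ0] = [1, 1]
r2 m[X14→φ1] = [5, 3]
r2 m[X14→φ4] = [7, 7]
r3 m[φ0→X2] = [318, 762]
r3 m[φ0→X13] = [58, 54]
r3 m[φ0→X9] = [1104, 2580]
r3 m[φ1→X13] = [19, 37]
r3 m[φ1→X14] = [516, 564]
r3 m[φ2→X2] = [2, 4]
r3 m[φ3→X13] = [6, 4]
r3 m[φ4→X14] = [5, 3]
r3 m[X2→φ0] = [2, 4]
r3 m[X2→φ2] = [10, 23]
r3 m[X13→φ0] = [30, 36]
r3 m[X13→φ1] = [108, 60]
r3 m[X13→φ3] = [90, 135]
r3 m[X9→φ0] = [1, 1]
r3 m[X14→φ1] = [5, 3]
r3 m[X14→φ4] = [7, 7]
r4 m[φ0→X2] = [318, 762]
r4 m[φ0→X13] = [58, 54]
r4 m[φ0→X9] = [1104, 2580]
r4 m[φ1→X13] = [19, 37]
r4 m[φ1→X14] = [516, 564]
r4 m[φ2→X2] = [2, 4]
r4 m[φ3→X13] = [6, 4]
r4 m[φ4→X14] = [5, 3]
r4 m[X2→φ0] = [2, 4]
r4 m[X2→φ2] = [318, 762]
r4 m[X13→φ0] = [114, 148]
r4 m[X13→φ1] = [348, 216]
r4 m[X13→φ3] = [1102, 1998]
r4 m[X9→φ0] = [1, 1]
r4 m[X14→φ1] = [5, 3]
r4 m[X14→φ4] = [516, 564]
r5 m[φ0→X2] = [1242, 3030]
r5 m[φ0→X13] = [58, 54]
r5 m[φ0→X9] = [4352, 10252]
r5 m[φ1→X13] = [19, 37]
r5 m[φ1→X14] = [1776, 1908]
r5 m[φ2→X2] = [2, 4]
r5 m[φ3→X13] = [6, 4]
r5 m[φ4→X14] = [5, 3]
r5 m[X2→φ0] = [2, 4]
r5 m[X2→φ2] = [318, 762]
r5 m[X13→φ0] = [114, 148]
r5 m[X13→φ1] = [348, 216]
r5 m[X13→φ3] = [1102, 1998]
r5 m[X9→φ0] = [1, 1]
r5 m[X14→φ1] = [5, 3]
r5 m[X14→φ4] = [516, 564]
r6 m[φ0→X2] = [1242, 3030]
r6 m[φ0→X13] = [58, 54]
r6 m[φ0→X9] = [4352, 10252]
r6 m[φ1→X13] = [19, 37]
r6 m[φ1→X14] = [1776, 1908]
r6 m[φ2→X2] = [2, 4]
r6 m[φ3→X13] = [6, 4]
r6 m[φ4→X14] = [5, 3]
r6 m[X2→φ0] = [2, 4]
r6 m[X2→φ2] = [1242, 3030]
r6 m[X13→φ0] = [114, 148]
r6 m[X13→φ1] = [348, 216]
r6 m[X13→φ3] = [1102, 1998]
r6 m[X9→φ0] = [1, 1]
r6 m[X14→φ1] = [5, 3]
r6 m[X14→φ4] = [1776, 1908]
r7 m[φ0→X2] = [1242, 3030]
r7 m[φ0→X13] = [58, 54]
r7 m[φ0→X9] = [4352, 10252]
r7 m[φ1→X13] = [19, 37]
r7 m[φ1→X14] = [1776, 1908]
r7 m[φ2→X2] = [2, 4]
r7 m[φ3→X13] = [6, 4]
r7 m[φ4→X14] = [5, 3]
r7 m[X2→φ0] = [2, 4]
r7 m[X2→φ2] = [1242, 3030]
r7 m[X13→φ0] = [114, 148]
r7 m[X13→φ1] = [348, 216]
r7 m[X13→φ3] = [1102, 1998]
r7 m[X9→φ0] = [1, 1]
r7 m[X14→φ1] = [5, 3]
r7 m[X14→φ4] = [1776, 1908]
fixed point reached at round 7
b[X2] = ⊗ incoming = [2484, 12120]

b[X2] = [2484, 12120]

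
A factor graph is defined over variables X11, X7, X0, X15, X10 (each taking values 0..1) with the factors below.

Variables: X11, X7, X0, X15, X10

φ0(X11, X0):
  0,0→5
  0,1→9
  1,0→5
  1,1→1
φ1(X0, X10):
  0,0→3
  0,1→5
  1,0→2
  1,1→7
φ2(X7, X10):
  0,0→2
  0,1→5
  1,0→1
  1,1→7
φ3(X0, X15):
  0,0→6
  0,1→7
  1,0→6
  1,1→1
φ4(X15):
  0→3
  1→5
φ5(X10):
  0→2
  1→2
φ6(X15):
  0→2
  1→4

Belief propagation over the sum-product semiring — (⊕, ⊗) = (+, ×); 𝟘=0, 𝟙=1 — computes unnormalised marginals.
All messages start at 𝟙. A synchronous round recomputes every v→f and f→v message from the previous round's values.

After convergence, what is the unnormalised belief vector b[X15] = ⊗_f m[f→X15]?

b[X15] = [114480, 229200]

init: all messages = 𝟙 over 2 values
r1 m[φ0→X11] = [14, 6]
r1 m[φ0→X0] = [10, 10]
r1 m[φ1→X0] = [8, 9]
r1 m[φ1→X10] = [5, 12]
r1 m[φ2→X7] = [7, 8]
r1 m[φ2→X10] = [3, 12]
r1 m[φ3→X0] = [13, 7]
r1 m[φ3→X15] = [12, 8]
r1 m[φ4→X15] = [3, 5]
r1 m[φ5→X10] = [2, 2]
r1 m[φ6→X15] = [2, 4]
r1 m[X11→φ0] = [1, 1]
r1 m[X7→φ2] = [1, 1]
r1 m[X0→φ0] = [1, 1]
r1 m[X0→φ1] = [1, 1]
r1 m[X0→φ3] = [1, 1]
r1 m[X15→φ3] = [1, 1]
r1 m[X15→φ4] = [1, 1]
r1 m[X15→φ6] = [1, 1]
r1 m[X10→φ1] = [1, 1]
r1 m[X10→φ2] = [1, 1]
r1 m[X10→φ5] = [1, 1]
r2 m[φ0→X11] = [14, 6]
r2 m[φ0→X0] = [10, 10]
r2 m[φ1→X0] = [8, 9]
r2 m[φ1→X10] = [5, 12]
r2 m[φ2→X7] = [7, 8]
r2 m[φ2→X10] = [3, 12]
r2 m[φ3→X0] = [13, 7]
r2 m[φ3→X15] = [12, 8]
r2 m[φ4→X15] = [3, 5]
r2 m[φ5→X10] = [2, 2]
r2 m[φ6→X15] = [2, 4]
r2 m[X11→φ0] = [1, 1]
r2 m[X7→φ2] = [1, 1]
r2 m[X0→φ0] = [104, 63]
r2 m[X0→φ1] = [130, 70]
r2 m[X0→φ3] = [80, 90]
r2 m[X15→φ3] = [6, 20]
r2 m[X15→φ4] = [24, 32]
r2 m[X15→φ6] = [36, 40]
r2 m[X10→φ1] = [6, 24]
r2 m[X10→φ2] = [10, 24]
r2 m[X10→φ5] = [15, 144]
r3 m[φ0→X11] = [1087, 583]
r3 m[φ0→X0] = [10, 10]
r3 m[φ1→X0] = [138, 180]
r3 m[φ1→X10] = [530, 1140]
r3 m[φ2→X7] = [140, 178]
r3 m[φ2→X10] = [3, 12]
r3 m[φ3→X0] = [176, 56]
r3 m[φ3→X15] = [1020, 650]
r3 m[φ4→X15] = [3, 5]
r3 m[φ5→X10] = [2, 2]
r3 m[φ6→X15] = [2, 4]
r3 m[X11→φ0] = [1, 1]
r3 m[X7→φ2] = [1, 1]
r3 m[X0→φ0] = [104, 63]
r3 m[X0→φ1] = [130, 70]
r3 m[X0→φ3] = [80, 90]
r3 m[X15→φ3] = [6, 20]
r3 m[X15→φ4] = [24, 32]
r3 m[X15→φ6] = [36, 40]
r3 m[X10→φ1] = [6, 24]
r3 m[X10→φ2] = [10, 24]
r3 m[X10→φ5] = [15, 144]
r4 m[φ0→X11] = [1087, 583]
r4 m[φ0→X0] = [10, 10]
r4 m[φ1→X0] = [138, 180]
r4 m[φ1→X10] = [530, 1140]
r4 m[φ2→X7] = [140, 178]
r4 m[φ2→X10] = [3, 12]
r4 m[φ3→X0] = [176, 56]
r4 m[φ3→X15] = [1020, 650]
r4 m[φ4→X15] = [3, 5]
r4 m[φ5→X10] = [2, 2]
r4 m[φ6→X15] = [2, 4]
r4 m[X11→φ0] = [1, 1]
r4 m[X7→φ2] = [1, 1]
r4 m[X0→φ0] = [24288, 10080]
r4 m[X0→φ1] = [1760, 560]
r4 m[X0→φ3] = [1380, 1800]
r4 m[X15→φ3] = [6, 20]
r4 m[X15→φ4] = [2040, 2600]
r4 m[X15→φ6] = [3060, 3250]
r4 m[X10→φ1] = [6, 24]
r4 m[X10→φ2] = [1060, 2280]
r4 m[X10→φ5] = [1590, 13680]
r5 m[φ0→X11] = [212160, 131520]
r5 m[φ0→X0] = [10, 10]
r5 m[φ1→X0] = [138, 180]
r5 m[φ1→X10] = [6400, 12720]
r5 m[φ2→X7] = [13520, 17020]
r5 m[φ2→X10] = [3, 12]
r5 m[φ3→X0] = [176, 56]
r5 m[φ3→X15] = [19080, 11460]
r5 m[φ4→X15] = [3, 5]
r5 m[φ5→X10] = [2, 2]
r5 m[φ6→X15] = [2, 4]
r5 m[X11→φ0] = [1, 1]
r5 m[X7→φ2] = [1, 1]
r5 m[X0→φ0] = [24288, 10080]
r5 m[X0→φ1] = [1760, 560]
r5 m[X0→φ3] = [1380, 1800]
r5 m[X15→φ3] = [6, 20]
r5 m[X15→φ4] = [2040, 2600]
r5 m[X15→φ6] = [3060, 3250]
r5 m[X10→φ1] = [6, 24]
r5 m[X10→φ2] = [1060, 2280]
r5 m[X10→φ5] = [1590, 13680]
r6 m[φ0→X11] = [212160, 131520]
r6 m[φ0→X0] = [10, 10]
r6 m[φ1→X0] = [138, 180]
r6 m[φ1→X10] = [6400, 12720]
r6 m[φ2→X7] = [13520, 17020]
r6 m[φ2→X10] = [3, 12]
r6 m[φ3→X0] = [176, 56]
r6 m[φ3→X15] = [19080, 11460]
r6 m[φ4→X15] = [3, 5]
r6 m[φ5→X10] = [2, 2]
r6 m[φ6→X15] = [2, 4]
r6 m[X11→φ0] = [1, 1]
r6 m[X7→φ2] = [1, 1]
r6 m[X0→φ0] = [24288, 10080]
r6 m[X0→φ1] = [1760, 560]
r6 m[X0→φ3] = [1380, 1800]
r6 m[X15→φ3] = [6, 20]
r6 m[X15→φ4] = [38160, 45840]
r6 m[X15→φ6] = [57240, 57300]
r6 m[X10→φ1] = [6, 24]
r6 m[X10→φ2] = [12800, 25440]
r6 m[X10→φ5] = [19200, 152640]
r7 m[φ0→X11] = [212160, 131520]
r7 m[φ0→X0] = [10, 10]
r7 m[φ1→X0] = [138, 180]
r7 m[φ1→X10] = [6400, 12720]
r7 m[φ2→X7] = [152800, 190880]
r7 m[φ2→X10] = [3, 12]
r7 m[φ3→X0] = [176, 56]
r7 m[φ3→X15] = [19080, 11460]
r7 m[φ4→X15] = [3, 5]
r7 m[φ5→X10] = [2, 2]
r7 m[φ6→X15] = [2, 4]
r7 m[X11→φ0] = [1, 1]
r7 m[X7→φ2] = [1, 1]
r7 m[X0→φ0] = [24288, 10080]
r7 m[X0→φ1] = [1760, 560]
r7 m[X0→φ3] = [1380, 1800]
r7 m[X15→φ3] = [6, 20]
r7 m[X15→φ4] = [38160, 45840]
r7 m[X15→φ6] = [57240, 57300]
r7 m[X10→φ1] = [6, 24]
r7 m[X10→φ2] = [12800, 25440]
r7 m[X10→φ5] = [19200, 152640]
r8 m[φ0→X11] = [212160, 131520]
r8 m[φ0→X0] = [10, 10]
r8 m[φ1→X0] = [138, 180]
r8 m[φ1→X10] = [6400, 12720]
r8 m[φ2→X7] = [152800, 190880]
r8 m[φ2→X10] = [3, 12]
r8 m[φ3→X0] = [176, 56]
r8 m[φ3→X15] = [19080, 11460]
r8 m[φ4→X15] = [3, 5]
r8 m[φ5→X10] = [2, 2]
r8 m[φ6→X15] = [2, 4]
r8 m[X11→φ0] = [1, 1]
r8 m[X7→φ2] = [1, 1]
r8 m[X0→φ0] = [24288, 10080]
r8 m[X0→φ1] = [1760, 560]
r8 m[X0→φ3] = [1380, 1800]
r8 m[X15→φ3] = [6, 20]
r8 m[X15→φ4] = [38160, 45840]
r8 m[X15→φ6] = [57240, 57300]
r8 m[X10→φ1] = [6, 24]
r8 m[X10→φ2] = [12800, 25440]
r8 m[X10→φ5] = [19200, 152640]
fixed point reached at round 8
b[X15] = ⊗ incoming = [114480, 229200]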